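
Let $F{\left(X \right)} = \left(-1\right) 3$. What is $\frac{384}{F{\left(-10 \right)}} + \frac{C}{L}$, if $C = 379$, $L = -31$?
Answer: $- \frac{4347}{31} \approx -140.23$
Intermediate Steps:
$F{\left(X \right)} = -3$
$\frac{384}{F{\left(-10 \right)}} + \frac{C}{L} = \frac{384}{-3} + \frac{379}{-31} = 384 \left(- \frac{1}{3}\right) + 379 \left(- \frac{1}{31}\right) = -128 - \frac{379}{31} = - \frac{4347}{31}$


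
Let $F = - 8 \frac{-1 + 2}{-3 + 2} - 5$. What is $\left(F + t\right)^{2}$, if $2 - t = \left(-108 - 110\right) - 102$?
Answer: $105625$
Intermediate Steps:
$F = 3$ ($F = - 8 \cdot 1 \frac{1}{-1} - 5 = - 8 \cdot 1 \left(-1\right) - 5 = \left(-8\right) \left(-1\right) - 5 = 8 - 5 = 3$)
$t = 322$ ($t = 2 - \left(\left(-108 - 110\right) - 102\right) = 2 - \left(-218 - 102\right) = 2 - -320 = 2 + 320 = 322$)
$\left(F + t\right)^{2} = \left(3 + 322\right)^{2} = 325^{2} = 105625$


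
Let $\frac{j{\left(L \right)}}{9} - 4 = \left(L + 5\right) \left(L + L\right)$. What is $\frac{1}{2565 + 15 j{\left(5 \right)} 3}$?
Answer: $\frac{1}{44685} \approx 2.2379 \cdot 10^{-5}$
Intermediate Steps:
$j{\left(L \right)} = 36 + 18 L \left(5 + L\right)$ ($j{\left(L \right)} = 36 + 9 \left(L + 5\right) \left(L + L\right) = 36 + 9 \left(5 + L\right) 2 L = 36 + 9 \cdot 2 L \left(5 + L\right) = 36 + 18 L \left(5 + L\right)$)
$\frac{1}{2565 + 15 j{\left(5 \right)} 3} = \frac{1}{2565 + 15 \left(36 + 18 \cdot 5^{2} + 90 \cdot 5\right) 3} = \frac{1}{2565 + 15 \left(36 + 18 \cdot 25 + 450\right) 3} = \frac{1}{2565 + 15 \left(36 + 450 + 450\right) 3} = \frac{1}{2565 + 15 \cdot 936 \cdot 3} = \frac{1}{2565 + 14040 \cdot 3} = \frac{1}{2565 + 42120} = \frac{1}{44685}$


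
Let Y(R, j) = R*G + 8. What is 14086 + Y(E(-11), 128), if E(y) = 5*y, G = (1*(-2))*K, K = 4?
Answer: 14534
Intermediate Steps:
G = -8 (G = (1*(-2))*4 = -2*4 = -8)
Y(R, j) = 8 - 8*R (Y(R, j) = R*(-8) + 8 = -8*R + 8 = 8 - 8*R)
14086 + Y(E(-11), 128) = 14086 + (8 - 40*(-11)) = 14086 + (8 - 8*(-55)) = 14086 + (8 + 440) = 14086 + 448 = 14534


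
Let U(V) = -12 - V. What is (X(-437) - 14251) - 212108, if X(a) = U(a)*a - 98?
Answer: -412182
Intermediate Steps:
X(a) = -98 + a*(-12 - a) (X(a) = (-12 - a)*a - 98 = a*(-12 - a) - 98 = -98 + a*(-12 - a))
(X(-437) - 14251) - 212108 = ((-98 - 1*(-437)*(12 - 437)) - 14251) - 212108 = ((-98 - 1*(-437)*(-425)) - 14251) - 212108 = ((-98 - 185725) - 14251) - 212108 = (-185823 - 14251) - 212108 = -200074 - 212108 = -412182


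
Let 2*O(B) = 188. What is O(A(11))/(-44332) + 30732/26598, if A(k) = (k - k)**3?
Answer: 8717377/7558606 ≈ 1.1533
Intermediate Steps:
A(k) = 0 (A(k) = 0**3 = 0)
O(B) = 94 (O(B) = (1/2)*188 = 94)
O(A(11))/(-44332) + 30732/26598 = 94/(-44332) + 30732/26598 = 94*(-1/44332) + 30732*(1/26598) = -47/22166 + 394/341 = 8717377/7558606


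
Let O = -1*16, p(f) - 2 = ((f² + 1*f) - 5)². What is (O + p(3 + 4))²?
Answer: 6692569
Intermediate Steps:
p(f) = 2 + (-5 + f + f²)² (p(f) = 2 + ((f² + 1*f) - 5)² = 2 + ((f² + f) - 5)² = 2 + ((f + f²) - 5)² = 2 + (-5 + f + f²)²)
O = -16
(O + p(3 + 4))² = (-16 + (2 + (-5 + (3 + 4) + (3 + 4)²)²))² = (-16 + (2 + (-5 + 7 + 7²)²))² = (-16 + (2 + (-5 + 7 + 49)²))² = (-16 + (2 + 51²))² = (-16 + (2 + 2601))² = (-16 + 2603)² = 2587² = 6692569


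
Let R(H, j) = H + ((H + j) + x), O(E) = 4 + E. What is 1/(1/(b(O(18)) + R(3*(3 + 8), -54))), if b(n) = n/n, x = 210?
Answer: 223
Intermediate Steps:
b(n) = 1
R(H, j) = 210 + j + 2*H (R(H, j) = H + ((H + j) + 210) = H + (210 + H + j) = 210 + j + 2*H)
1/(1/(b(O(18)) + R(3*(3 + 8), -54))) = 1/(1/(1 + (210 - 54 + 2*(3*(3 + 8))))) = 1/(1/(1 + (210 - 54 + 2*(3*11)))) = 1/(1/(1 + (210 - 54 + 2*33))) = 1/(1/(1 + (210 - 54 + 66))) = 1/(1/(1 + 222)) = 1/(1/223) = 223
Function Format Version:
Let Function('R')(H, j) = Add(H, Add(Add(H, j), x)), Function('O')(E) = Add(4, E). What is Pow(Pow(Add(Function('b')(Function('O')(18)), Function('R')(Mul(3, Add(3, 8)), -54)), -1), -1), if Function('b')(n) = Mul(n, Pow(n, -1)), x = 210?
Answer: 223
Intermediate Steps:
Function('b')(n) = 1
Function('R')(H, j) = Add(210, j, Mul(2, H)) (Function('R')(H, j) = Add(H, Add(Add(H, j), 210)) = Add(H, Add(210, H, j)) = Add(210, j, Mul(2, H)))
Pow(Pow(Add(Function('b')(Function('O')(18)), Function('R')(Mul(3, Add(3, 8)), -54)), -1), -1) = Pow(Pow(Add(1, Add(210, -54, Mul(2, Mul(3, Add(3, 8))))), -1), -1) = Pow(Pow(Add(1, Add(210, -54, Mul(2, Mul(3, 11)))), -1), -1) = Pow(Pow(Add(1, Add(210, -54, Mul(2, 33))), -1), -1) = Pow(Pow(Add(1, Add(210, -54, 66)), -1), -1) = Pow(Pow(Add(1, 222), -1), -1) = Pow(Pow(223, -1), -1) = Pow(Rational(1, 223), -1) = 223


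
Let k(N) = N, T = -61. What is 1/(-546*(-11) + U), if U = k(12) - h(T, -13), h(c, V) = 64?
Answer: 1/5954 ≈ 0.00016795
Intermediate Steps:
U = -52 (U = 12 - 1*64 = 12 - 64 = -52)
1/(-546*(-11) + U) = 1/(-546*(-11) - 52) = 1/(6006 - 52) = 1/5954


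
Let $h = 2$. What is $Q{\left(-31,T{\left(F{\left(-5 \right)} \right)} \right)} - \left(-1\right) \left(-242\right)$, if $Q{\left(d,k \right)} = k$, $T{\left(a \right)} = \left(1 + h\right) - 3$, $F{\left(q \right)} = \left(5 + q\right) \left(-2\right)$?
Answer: $-242$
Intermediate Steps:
$F{\left(q \right)} = -10 - 2 q$
$T{\left(a \right)} = 0$ ($T{\left(a \right)} = \left(1 + 2\right) - 3 = 3 - 3 = 0$)
$Q{\left(-31,T{\left(F{\left(-5 \right)} \right)} \right)} - \left(-1\right) \left(-242\right) = 0 - \left(-1\right) \left(-242\right) = 0 - 242 = -242$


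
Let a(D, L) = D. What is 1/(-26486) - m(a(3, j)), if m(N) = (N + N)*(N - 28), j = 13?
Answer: 3972899/26486 ≈ 150.00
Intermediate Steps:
m(N) = 2*N*(-28 + N) (m(N) = (2*N)*(-28 + N) = 2*N*(-28 + N))
1/(-26486) - m(a(3, j)) = 1/(-26486) - 2*3*(-28 + 3) = -1/26486 - 2*3*(-25) = -1/26486 - 1*(-150) = -1/26486 + 150 = 3972899/26486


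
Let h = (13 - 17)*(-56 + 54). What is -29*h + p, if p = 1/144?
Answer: -33407/144 ≈ -231.99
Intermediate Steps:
h = 8 (h = -4*(-2) = 8)
p = 1/144 ≈ 0.0069444
-29*h + p = -29*8 + 1/144 = -232 + 1/144 = -33407/144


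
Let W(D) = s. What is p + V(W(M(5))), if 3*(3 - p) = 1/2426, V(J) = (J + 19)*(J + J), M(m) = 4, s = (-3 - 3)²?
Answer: 28842713/7278 ≈ 3963.0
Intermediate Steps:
s = 36 (s = (-6)² = 36)
W(D) = 36
V(J) = 2*J*(19 + J) (V(J) = (19 + J)*(2*J) = 2*J*(19 + J))
p = 21833/7278 (p = 3 - ⅓/2426 = 3 - ⅓*1/2426 = 3 - 1/7278 = 21833/7278 ≈ 2.9999)
p + V(W(M(5))) = 21833/7278 + 2*36*(19 + 36) = 21833/7278 + 2*36*55 = 21833/7278 + 3960 = 28842713/7278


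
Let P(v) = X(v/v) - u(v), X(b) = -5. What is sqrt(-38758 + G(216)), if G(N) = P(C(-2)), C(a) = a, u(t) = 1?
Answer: 2*I*sqrt(9691) ≈ 196.89*I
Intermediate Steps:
P(v) = -6 (P(v) = -5 - 1*1 = -5 - 1 = -6)
G(N) = -6
sqrt(-38758 + G(216)) = sqrt(-38758 - 6) = sqrt(-38764) = 2*I*sqrt(9691)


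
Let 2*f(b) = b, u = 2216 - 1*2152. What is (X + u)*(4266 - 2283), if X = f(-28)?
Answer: 99150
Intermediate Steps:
u = 64 (u = 2216 - 2152 = 64)
f(b) = b/2
X = -14 (X = (½)*(-28) = -14)
(X + u)*(4266 - 2283) = (-14 + 64)*(4266 - 2283) = 50*1983 = 99150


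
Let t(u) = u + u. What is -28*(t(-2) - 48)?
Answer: 1456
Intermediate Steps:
t(u) = 2*u
-28*(t(-2) - 48) = -28*(2*(-2) - 48) = -28*(-4 - 48) = -28*(-52) = 1456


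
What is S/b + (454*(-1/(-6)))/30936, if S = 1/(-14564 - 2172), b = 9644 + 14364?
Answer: 11401003471/4661257298688 ≈ 0.0024459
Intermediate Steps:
b = 24008
S = -1/16736 (S = 1/(-16736) = -1/16736 ≈ -5.9751e-5)
S/b + (454*(-1/(-6)))/30936 = -1/16736/24008 + (454*(-1/(-6)))/30936 = -1/16736*1/24008 + (454*(-1*(-⅙)))*(1/30936) = -1/401797888 + (454*(⅙))*(1/30936) = -1/401797888 + (227/3)*(1/30936) = -1/401797888 + 227/92808 = 11401003471/4661257298688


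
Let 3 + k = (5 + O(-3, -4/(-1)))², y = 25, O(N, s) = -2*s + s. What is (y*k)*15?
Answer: -750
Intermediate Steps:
O(N, s) = -s
k = -2 (k = -3 + (5 - (-4)/(-1))² = -3 + (5 - (-4)*(-1))² = -3 + (5 - 1*4)² = -3 + (5 - 4)² = -3 + 1² = -3 + 1 = -2)
(y*k)*15 = (25*(-2))*15 = -50*15 = -750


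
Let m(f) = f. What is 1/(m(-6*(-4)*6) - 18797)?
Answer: -1/18653 ≈ -5.3611e-5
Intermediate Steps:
1/(m(-6*(-4)*6) - 18797) = 1/(-6*(-4)*6 - 18797) = 1/(24*6 - 18797) = 1/(144 - 18797) = 1/(-18653) = -1/18653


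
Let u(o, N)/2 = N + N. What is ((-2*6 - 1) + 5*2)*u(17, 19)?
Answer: -228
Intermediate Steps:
u(o, N) = 4*N (u(o, N) = 2*(N + N) = 2*(2*N) = 4*N)
((-2*6 - 1) + 5*2)*u(17, 19) = ((-2*6 - 1) + 5*2)*(4*19) = ((-12 - 1) + 10)*76 = (-13 + 10)*76 = -3*76 = -228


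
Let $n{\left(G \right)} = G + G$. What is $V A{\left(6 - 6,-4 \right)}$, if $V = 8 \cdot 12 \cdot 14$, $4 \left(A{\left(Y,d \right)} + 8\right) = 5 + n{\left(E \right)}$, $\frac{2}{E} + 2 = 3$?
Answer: $-7728$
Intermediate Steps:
$E = 2$ ($E = \frac{2}{-2 + 3} = \frac{2}{1} = 2 \cdot 1 = 2$)
$n{\left(G \right)} = 2 G$
$A{\left(Y,d \right)} = - \frac{23}{4}$ ($A{\left(Y,d \right)} = -8 + \frac{5 + 2 \cdot 2}{4} = -8 + \frac{5 + 4}{4} = -8 + \frac{1}{4} \cdot 9 = -8 + \frac{9}{4} = - \frac{23}{4}$)
$V = 1344$ ($V = 96 \cdot 14 = 1344$)
$V A{\left(6 - 6,-4 \right)} = 1344 \left(- \frac{23}{4}\right) = -7728$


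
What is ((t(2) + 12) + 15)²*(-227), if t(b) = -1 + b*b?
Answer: -204300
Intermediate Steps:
t(b) = -1 + b²
((t(2) + 12) + 15)²*(-227) = (((-1 + 2²) + 12) + 15)²*(-227) = (((-1 + 4) + 12) + 15)²*(-227) = ((3 + 12) + 15)²*(-227) = (15 + 15)²*(-227) = 30²*(-227) = 900*(-227) = -204300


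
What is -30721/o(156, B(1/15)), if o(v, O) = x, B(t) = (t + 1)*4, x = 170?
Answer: -30721/170 ≈ -180.71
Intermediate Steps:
B(t) = 4 + 4*t (B(t) = (1 + t)*4 = 4 + 4*t)
o(v, O) = 170
-30721/o(156, B(1/15)) = -30721/170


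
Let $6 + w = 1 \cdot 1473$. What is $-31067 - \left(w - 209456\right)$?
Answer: $176922$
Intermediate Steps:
$w = 1467$ ($w = -6 + 1 \cdot 1473 = -6 + 1473 = 1467$)
$-31067 - \left(w - 209456\right) = -31067 - \left(1467 - 209456\right) = -31067 - -207989 = -31067 + 207989 = 176922$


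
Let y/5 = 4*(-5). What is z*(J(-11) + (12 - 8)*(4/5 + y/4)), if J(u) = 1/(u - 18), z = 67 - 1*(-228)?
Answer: -828419/29 ≈ -28566.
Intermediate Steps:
y = -100 (y = 5*(4*(-5)) = 5*(-20) = -100)
z = 295 (z = 67 + 228 = 295)
J(u) = 1/(-18 + u)
z*(J(-11) + (12 - 8)*(4/5 + y/4)) = 295*(1/(-18 - 11) + (12 - 8)*(4/5 - 100/4)) = 295*(1/(-29) + 4*(4*(⅕) - 100*¼)) = 295*(-1/29 + 4*(⅘ - 25)) = 295*(-1/29 + 4*(-121/5)) = 295*(-1/29 - 484/5) = 295*(-14041/145) = -828419/29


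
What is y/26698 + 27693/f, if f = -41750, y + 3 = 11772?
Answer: -61997991/278660375 ≈ -0.22249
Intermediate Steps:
y = 11769 (y = -3 + 11772 = 11769)
y/26698 + 27693/f = 11769/26698 + 27693/(-41750) = 11769*(1/26698) + 27693*(-1/41750) = 11769/26698 - 27693/41750 = -61997991/278660375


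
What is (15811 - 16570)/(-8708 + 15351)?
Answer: -759/6643 ≈ -0.11426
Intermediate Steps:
(15811 - 16570)/(-8708 + 15351) = -759/6643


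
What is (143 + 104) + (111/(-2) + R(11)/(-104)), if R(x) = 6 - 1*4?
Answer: 9957/52 ≈ 191.48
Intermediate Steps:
R(x) = 2 (R(x) = 6 - 4 = 2)
(143 + 104) + (111/(-2) + R(11)/(-104)) = (143 + 104) + (111/(-2) + 2/(-104)) = 247 + (111*(-½) + 2*(-1/104)) = 247 + (-111/2 - 1/52) = 247 - 2887/52 = 9957/52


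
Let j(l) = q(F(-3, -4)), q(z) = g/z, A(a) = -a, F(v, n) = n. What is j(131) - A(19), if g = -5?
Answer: 81/4 ≈ 20.250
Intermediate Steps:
q(z) = -5/z
j(l) = 5/4 (j(l) = -5/(-4) = -5*(-1/4) = 5/4)
j(131) - A(19) = 5/4 - (-1)*19 = 5/4 - 1*(-19) = 5/4 + 19 = 81/4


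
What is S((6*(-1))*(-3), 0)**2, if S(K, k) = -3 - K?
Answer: 441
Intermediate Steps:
S((6*(-1))*(-3), 0)**2 = (-3 - 6*(-1)*(-3))**2 = (-3 - (-6)*(-3))**2 = (-3 - 1*18)**2 = (-3 - 18)**2 = (-21)**2 = 441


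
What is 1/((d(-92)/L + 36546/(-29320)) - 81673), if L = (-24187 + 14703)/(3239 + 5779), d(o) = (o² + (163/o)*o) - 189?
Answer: -34758860/3117787782923 ≈ -1.1149e-5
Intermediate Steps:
d(o) = -26 + o² (d(o) = (o² + 163) - 189 = (163 + o²) - 189 = -26 + o²)
L = -4742/4509 (L = -9484/9018 = -9484*1/9018 = -4742/4509 ≈ -1.0517)
1/((d(-92)/L + 36546/(-29320)) - 81673) = 1/(((-26 + (-92)²)/(-4742/4509) + 36546/(-29320)) - 81673) = 1/(((-26 + 8464)*(-4509/4742) + 36546*(-1/29320)) - 81673) = 1/((8438*(-4509/4742) - 18273/14660) - 81673) = 1/((-19023471/2371 - 18273/14660) - 81673) = 1/(-278927410143/34758860 - 81673) = 1/(-3117787782923/34758860) = -34758860/3117787782923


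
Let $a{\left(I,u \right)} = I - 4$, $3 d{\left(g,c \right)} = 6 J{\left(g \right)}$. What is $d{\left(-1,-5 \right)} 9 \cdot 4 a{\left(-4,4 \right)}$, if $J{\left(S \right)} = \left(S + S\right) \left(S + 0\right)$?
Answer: $-1152$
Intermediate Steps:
$J{\left(S \right)} = 2 S^{2}$ ($J{\left(S \right)} = 2 S S = 2 S^{2}$)
$d{\left(g,c \right)} = 4 g^{2}$ ($d{\left(g,c \right)} = \frac{6 \cdot 2 g^{2}}{3} = \frac{12 g^{2}}{3} = 4 g^{2}$)
$a{\left(I,u \right)} = -4 + I$
$d{\left(-1,-5 \right)} 9 \cdot 4 a{\left(-4,4 \right)} = 4 \left(-1\right)^{2} \cdot 9 \cdot 4 \left(-4 - 4\right) = 4 \cdot 1 \cdot 9 \cdot 4 \left(-8\right) = 4 \cdot 9 \left(-32\right) = 36 \left(-32\right) = -1152$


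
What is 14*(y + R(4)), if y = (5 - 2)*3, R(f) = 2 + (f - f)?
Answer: 154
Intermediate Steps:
R(f) = 2 (R(f) = 2 + 0 = 2)
y = 9 (y = 3*3 = 9)
14*(y + R(4)) = 14*(9 + 2) = 14*11 = 154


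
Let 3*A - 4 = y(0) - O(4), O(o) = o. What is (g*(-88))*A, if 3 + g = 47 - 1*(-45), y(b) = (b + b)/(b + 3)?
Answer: 0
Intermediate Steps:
y(b) = 2*b/(3 + b) (y(b) = (2*b)/(3 + b) = 2*b/(3 + b))
A = 0 (A = 4/3 + (2*0/(3 + 0) - 1*4)/3 = 4/3 + (2*0/3 - 4)/3 = 4/3 + (2*0*(⅓) - 4)/3 = 4/3 + (0 - 4)/3 = 4/3 + (⅓)*(-4) = 4/3 - 4/3 = 0)
g = 89 (g = -3 + (47 - 1*(-45)) = -3 + (47 + 45) = -3 + 92 = 89)
(g*(-88))*A = (89*(-88))*0 = -7832*0 = 0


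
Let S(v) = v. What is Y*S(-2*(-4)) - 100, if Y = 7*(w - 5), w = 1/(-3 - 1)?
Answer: -394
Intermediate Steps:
w = -¼ (w = 1/(-4) = -¼ ≈ -0.25000)
Y = -147/4 (Y = 7*(-¼ - 5) = 7*(-21/4) = -147/4 ≈ -36.750)
Y*S(-2*(-4)) - 100 = -(-147)*(-4)/2 - 100 = -147/4*8 - 100 = -294 - 100 = -394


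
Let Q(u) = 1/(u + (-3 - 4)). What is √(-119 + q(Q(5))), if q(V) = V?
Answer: I*√478/2 ≈ 10.932*I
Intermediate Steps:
Q(u) = 1/(-7 + u) (Q(u) = 1/(u - 7) = 1/(-7 + u))
√(-119 + q(Q(5))) = √(-119 + 1/(-7 + 5)) = √(-119 + 1/(-2)) = √(-119 - ½) = √(-239/2) = I*√478/2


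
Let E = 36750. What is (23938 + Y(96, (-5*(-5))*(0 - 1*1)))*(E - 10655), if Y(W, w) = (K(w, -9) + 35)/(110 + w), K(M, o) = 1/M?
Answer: 15616821068/25 ≈ 6.2467e+8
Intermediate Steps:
Y(W, w) = (35 + 1/w)/(110 + w) (Y(W, w) = (1/w + 35)/(110 + w) = (35 + 1/w)/(110 + w))
(23938 + Y(96, (-5*(-5))*(0 - 1*1)))*(E - 10655) = (23938 + (1 + 35*((-5*(-5))*(0 - 1*1)))/((((-5*(-5))*(0 - 1*1)))*(110 + (-5*(-5))*(0 - 1*1))))*(36750 - 10655) = (23938 + (1 + 35*(25*(0 - 1)))/(((25*(0 - 1)))*(110 + 25*(0 - 1))))*26095 = (23938 + (1 + 35*(25*(-1)))/(((25*(-1)))*(110 + 25*(-1))))*26095 = (23938 + (1 + 35*(-25))/((-25)*(110 - 25)))*26095 = (23938 - 1/25*(1 - 875)/85)*26095 = (23938 - 1/25*1/85*(-874))*26095 = (23938 + 874/2125)*26095 = (50869124/2125)*26095 = 15616821068/25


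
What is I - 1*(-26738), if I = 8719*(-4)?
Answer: -8138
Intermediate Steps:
I = -34876
I - 1*(-26738) = -34876 - 1*(-26738) = -34876 + 26738 = -8138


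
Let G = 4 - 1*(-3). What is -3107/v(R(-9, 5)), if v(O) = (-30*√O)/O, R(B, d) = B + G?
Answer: 3107*I*√2/30 ≈ 146.47*I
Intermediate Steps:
G = 7 (G = 4 + 3 = 7)
R(B, d) = 7 + B (R(B, d) = B + 7 = 7 + B)
v(O) = -30/√O
-3107/v(R(-9, 5)) = -3107*(-√(7 - 9)/30) = -3107*(-I*√2/30) = -(-3107)*I*√2/30 = 3107*I*√2/30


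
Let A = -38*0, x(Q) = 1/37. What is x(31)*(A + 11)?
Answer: 11/37 ≈ 0.29730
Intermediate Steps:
x(Q) = 1/37
A = 0
x(31)*(A + 11) = (0 + 11)/37 = (1/37)*11 = 11/37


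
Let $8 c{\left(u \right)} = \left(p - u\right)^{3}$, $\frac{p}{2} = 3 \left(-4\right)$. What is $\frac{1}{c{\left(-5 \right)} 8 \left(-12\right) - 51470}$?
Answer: $\frac{1}{30838} \approx 3.2428 \cdot 10^{-5}$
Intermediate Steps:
$p = -24$ ($p = 2 \cdot 3 \left(-4\right) = 2 \left(-12\right) = -24$)
$c{\left(u \right)} = \frac{\left(-24 - u\right)^{3}}{8}$
$\frac{1}{c{\left(-5 \right)} 8 \left(-12\right) - 51470} = \frac{1}{- \frac{\left(24 - 5\right)^{3}}{8} \cdot 8 \left(-12\right) - 51470} = \frac{1}{- \frac{19^{3}}{8} \cdot 8 \left(-12\right) - 51470} = \frac{1}{\left(- \frac{1}{8}\right) 6859 \cdot 8 \left(-12\right) - 51470} = \frac{1}{\left(- \frac{6859}{8}\right) 8 \left(-12\right) - 51470} = \frac{1}{\left(-6859\right) \left(-12\right) - 51470} = \frac{1}{82308 - 51470} = \frac{1}{30838}$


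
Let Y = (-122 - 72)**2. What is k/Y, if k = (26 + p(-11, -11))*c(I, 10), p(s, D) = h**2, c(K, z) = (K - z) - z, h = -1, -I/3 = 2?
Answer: -351/18818 ≈ -0.018652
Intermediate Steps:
I = -6 (I = -3*2 = -6)
c(K, z) = K - 2*z
p(s, D) = 1 (p(s, D) = (-1)**2 = 1)
Y = 37636 (Y = (-194)**2 = 37636)
k = -702 (k = (26 + 1)*(-6 - 2*10) = 27*(-6 - 20) = 27*(-26) = -702)
k/Y = -702/37636 = -702*1/37636 = -351/18818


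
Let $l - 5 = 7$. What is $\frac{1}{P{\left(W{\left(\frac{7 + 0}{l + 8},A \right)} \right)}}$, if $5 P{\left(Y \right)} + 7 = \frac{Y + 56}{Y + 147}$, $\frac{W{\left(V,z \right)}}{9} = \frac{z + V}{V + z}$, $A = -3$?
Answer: $- \frac{60}{79} \approx -0.75949$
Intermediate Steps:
$l = 12$ ($l = 5 + 7 = 12$)
$W{\left(V,z \right)} = 9$ ($W{\left(V,z \right)} = 9 \frac{z + V}{V + z} = 9 \frac{V + z}{V + z} = 9 \cdot 1 = 9$)
$P{\left(Y \right)} = - \frac{7}{5} + \frac{56 + Y}{5 \left(147 + Y\right)}$ ($P{\left(Y \right)} = - \frac{7}{5} + \frac{\left(Y + 56\right) \frac{1}{Y + 147}}{5} = - \frac{7}{5} + \frac{\left(56 + Y\right) \frac{1}{147 + Y}}{5} = - \frac{7}{5} + \frac{\frac{1}{147 + Y} \left(56 + Y\right)}{5} = - \frac{7}{5} + \frac{56 + Y}{5 \left(147 + Y\right)}$)
$\frac{1}{P{\left(W{\left(\frac{7 + 0}{l + 8},A \right)} \right)}} = \frac{1}{\frac{1}{5} \frac{1}{147 + 9} \left(-973 - 54\right)} = \frac{1}{\frac{1}{5} \cdot \frac{1}{156} \left(-973 - 54\right)} = \frac{1}{\frac{1}{5} \cdot \frac{1}{156} \left(-1027\right)} = \frac{1}{- \frac{79}{60}} = - \frac{60}{79}$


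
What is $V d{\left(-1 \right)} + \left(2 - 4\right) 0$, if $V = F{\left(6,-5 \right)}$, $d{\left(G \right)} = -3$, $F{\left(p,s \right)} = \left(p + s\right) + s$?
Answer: $12$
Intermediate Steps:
$F{\left(p,s \right)} = p + 2 s$
$V = -4$ ($V = 6 + 2 \left(-5\right) = 6 - 10 = -4$)
$V d{\left(-1 \right)} + \left(2 - 4\right) 0 = \left(-4\right) \left(-3\right) + \left(2 - 4\right) 0 = 12 - 0 = 12 + 0 = 12$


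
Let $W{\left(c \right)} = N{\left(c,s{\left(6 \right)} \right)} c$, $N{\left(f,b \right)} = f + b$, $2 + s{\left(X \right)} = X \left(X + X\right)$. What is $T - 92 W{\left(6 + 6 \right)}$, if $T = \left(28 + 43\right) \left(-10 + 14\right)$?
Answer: $-90244$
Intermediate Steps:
$s{\left(X \right)} = -2 + 2 X^{2}$ ($s{\left(X \right)} = -2 + X \left(X + X\right) = -2 + X 2 X = -2 + 2 X^{2}$)
$T = 284$ ($T = 71 \cdot 4 = 284$)
$N{\left(f,b \right)} = b + f$
$W{\left(c \right)} = c \left(70 + c\right)$ ($W{\left(c \right)} = \left(\left(-2 + 2 \cdot 6^{2}\right) + c\right) c = \left(\left(-2 + 2 \cdot 36\right) + c\right) c = \left(\left(-2 + 72\right) + c\right) c = \left(70 + c\right) c = c \left(70 + c\right)$)
$T - 92 W{\left(6 + 6 \right)} = 284 - 92 \left(6 + 6\right) \left(70 + \left(6 + 6\right)\right) = 284 - 92 \cdot 12 \left(70 + 12\right) = 284 - 92 \cdot 12 \cdot 82 = 284 - 90528 = -90244$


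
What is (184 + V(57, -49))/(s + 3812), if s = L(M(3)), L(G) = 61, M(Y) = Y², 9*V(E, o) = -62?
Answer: 1594/34857 ≈ 0.045730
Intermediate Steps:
V(E, o) = -62/9 (V(E, o) = (⅑)*(-62) = -62/9)
s = 61
(184 + V(57, -49))/(s + 3812) = (184 - 62/9)/(61 + 3812) = (1594/9)/3873 = (1594/9)*(1/3873) = 1594/34857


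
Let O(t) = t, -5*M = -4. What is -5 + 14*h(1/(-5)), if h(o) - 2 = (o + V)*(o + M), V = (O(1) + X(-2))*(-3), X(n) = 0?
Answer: -97/25 ≈ -3.8800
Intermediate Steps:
M = ⅘ (M = -⅕*(-4) = ⅘ ≈ 0.80000)
V = -3 (V = (1 + 0)*(-3) = 1*(-3) = -3)
h(o) = 2 + (-3 + o)*(⅘ + o) (h(o) = 2 + (o - 3)*(o + ⅘) = 2 + (-3 + o)*(⅘ + o))
-5 + 14*h(1/(-5)) = -5 + 14*(-⅖ + (1/(-5))² - 11/5/(-5)) = -5 + 14*(-⅖ + (-⅕)² - 11/5*(-⅕)) = -5 + 14*(-⅖ + 1/25 + 11/25) = -5 + 14*(2/25) = -5 + 28/25 = -97/25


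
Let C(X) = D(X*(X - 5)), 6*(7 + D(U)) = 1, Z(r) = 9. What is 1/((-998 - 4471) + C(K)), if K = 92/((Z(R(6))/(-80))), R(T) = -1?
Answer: -6/32855 ≈ -0.00018262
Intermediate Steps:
K = -7360/9 (K = 92/((9/(-80))) = 92/((9*(-1/80))) = 92/(-9/80) = 92*(-80/9) = -7360/9 ≈ -817.78)
D(U) = -41/6 (D(U) = -7 + (⅙)*1 = -7 + ⅙ = -41/6)
C(X) = -41/6
1/((-998 - 4471) + C(K)) = 1/((-998 - 4471) - 41/6) = 1/(-5469 - 41/6) = 1/(-32855/6) = -6/32855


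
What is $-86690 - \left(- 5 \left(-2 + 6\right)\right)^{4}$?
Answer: $-246690$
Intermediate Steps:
$-86690 - \left(- 5 \left(-2 + 6\right)\right)^{4} = -86690 - \left(\left(-5\right) 4\right)^{4} = -86690 - \left(-20\right)^{4} = -86690 - 160000 = -246690$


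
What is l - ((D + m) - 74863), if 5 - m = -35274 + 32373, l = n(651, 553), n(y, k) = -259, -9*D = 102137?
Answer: 747419/9 ≈ 83047.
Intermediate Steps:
D = -102137/9 (D = -⅑*102137 = -102137/9 ≈ -11349.)
l = -259
m = 2906 (m = 5 - (-35274 + 32373) = 5 - 1*(-2901) = 5 + 2901 = 2906)
l - ((D + m) - 74863) = -259 - ((-102137/9 + 2906) - 74863) = -259 - (-75983/9 - 74863) = -259 - 1*(-749750/9) = -259 + 749750/9 = 747419/9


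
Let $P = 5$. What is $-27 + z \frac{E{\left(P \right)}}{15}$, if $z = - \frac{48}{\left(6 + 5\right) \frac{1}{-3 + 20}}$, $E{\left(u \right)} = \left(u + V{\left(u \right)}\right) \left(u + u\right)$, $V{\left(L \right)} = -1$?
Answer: $- \frac{2473}{11} \approx -224.82$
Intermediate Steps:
$E{\left(u \right)} = 2 u \left(-1 + u\right)$ ($E{\left(u \right)} = \left(u - 1\right) \left(u + u\right) = \left(-1 + u\right) 2 u = 2 u \left(-1 + u\right)$)
$z = - \frac{816}{11}$ ($z = - \frac{48}{11 \cdot \frac{1}{17}} = - \frac{48}{\frac{11}{17}} = \left(-48\right) \frac{17}{11} = - \frac{816}{11} \approx -74.182$)
$-27 + z \frac{E{\left(P \right)}}{15} = -27 - \frac{816 \frac{2 \cdot 5 \left(-1 + 5\right)}{15}}{11} = -27 - \frac{816 \cdot 2 \cdot 5 \cdot 4 \cdot \frac{1}{15}}{11} = -27 - \frac{816 \cdot 40 \cdot \frac{1}{15}}{11} = -27 - \frac{2176}{11} = - \frac{2473}{11}$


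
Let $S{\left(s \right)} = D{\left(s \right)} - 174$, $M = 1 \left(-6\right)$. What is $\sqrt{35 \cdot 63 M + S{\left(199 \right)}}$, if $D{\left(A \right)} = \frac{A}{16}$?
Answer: $\frac{i \sqrt{214265}}{4} \approx 115.72 i$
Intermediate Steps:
$D{\left(A \right)} = \frac{A}{16}$ ($D{\left(A \right)} = A \frac{1}{16} = \frac{A}{16}$)
$M = -6$
$S{\left(s \right)} = -174 + \frac{s}{16}$ ($S{\left(s \right)} = \frac{s}{16} - 174 = -174 + \frac{s}{16}$)
$\sqrt{35 \cdot 63 M + S{\left(199 \right)}} = \sqrt{35 \cdot 63 \left(-6\right) + \left(-174 + \frac{1}{16} \cdot 199\right)} = \sqrt{2205 \left(-6\right) + \left(-174 + \frac{199}{16}\right)} = \sqrt{-13230 - \frac{2585}{16}} = \sqrt{- \frac{214265}{16}} = \frac{i \sqrt{214265}}{4}$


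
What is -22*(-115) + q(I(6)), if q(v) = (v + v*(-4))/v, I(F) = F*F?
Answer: 2527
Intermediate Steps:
I(F) = F**2
q(v) = -3 (q(v) = (v - 4*v)/v = (-3*v)/v = -3)
-22*(-115) + q(I(6)) = -22*(-115) - 3 = 2530 - 3 = 2527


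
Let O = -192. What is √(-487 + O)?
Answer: I*√679 ≈ 26.058*I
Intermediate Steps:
√(-487 + O) = √(-487 - 192) = √(-679) = I*√679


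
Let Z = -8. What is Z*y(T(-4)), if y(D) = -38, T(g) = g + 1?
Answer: 304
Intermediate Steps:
T(g) = 1 + g
Z*y(T(-4)) = -8*(-38) = 304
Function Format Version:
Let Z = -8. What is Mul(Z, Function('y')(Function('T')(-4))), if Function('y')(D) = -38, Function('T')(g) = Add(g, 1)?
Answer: 304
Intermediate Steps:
Function('T')(g) = Add(1, g)
Mul(Z, Function('y')(Function('T')(-4))) = Mul(-8, -38) = 304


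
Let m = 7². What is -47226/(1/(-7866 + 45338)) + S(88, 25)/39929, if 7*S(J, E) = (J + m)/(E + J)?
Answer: -55892425078367671/31583839 ≈ -1.7697e+9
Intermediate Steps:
m = 49
S(J, E) = (49 + J)/(7*(E + J)) (S(J, E) = ((J + 49)/(E + J))/7 = ((49 + J)/(E + J))/7 = (49 + J)/(7*(E + J)))
-47226/(1/(-7866 + 45338)) + S(88, 25)/39929 = -47226/(1/(-7866 + 45338)) + ((7 + (⅐)*88)/(25 + 88))/39929 = -47226/(1/37472) + ((7 + 88/7)/113)*(1/39929) = -47226/1/37472 + ((1/113)*(137/7))*(1/39929) = -47226*37472 + (137/791)*(1/39929) = -1769652672 + 137/31583839 = -55892425078367671/31583839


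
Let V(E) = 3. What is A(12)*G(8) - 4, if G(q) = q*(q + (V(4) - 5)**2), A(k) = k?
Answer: 1148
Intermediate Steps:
G(q) = q*(4 + q) (G(q) = q*(q + (3 - 5)**2) = q*(q + (-2)**2) = q*(q + 4) = q*(4 + q))
A(12)*G(8) - 4 = 12*(8*(4 + 8)) - 4 = 12*(8*12) - 4 = 12*96 - 4 = 1152 - 4 = 1148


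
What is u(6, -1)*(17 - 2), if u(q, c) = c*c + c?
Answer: 0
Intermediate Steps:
u(q, c) = c + c**2 (u(q, c) = c**2 + c = c + c**2)
u(6, -1)*(17 - 2) = (-(1 - 1))*(17 - 2) = -1*0*15 = 0*15 = 0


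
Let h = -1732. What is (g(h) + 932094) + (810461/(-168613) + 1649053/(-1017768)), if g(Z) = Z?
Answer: 159657311193589271/171608915784 ≈ 9.3036e+5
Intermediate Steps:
(g(h) + 932094) + (810461/(-168613) + 1649053/(-1017768)) = (-1732 + 932094) + (810461/(-168613) + 1649053/(-1017768)) = 930362 + (810461*(-1/168613) + 1649053*(-1/1017768)) = 930362 + (-810461/168613 - 1649053/1017768) = 930362 - 1102913044537/171608915784 = 159657311193589271/171608915784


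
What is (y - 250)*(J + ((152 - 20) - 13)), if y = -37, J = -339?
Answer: 63140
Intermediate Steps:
(y - 250)*(J + ((152 - 20) - 13)) = (-37 - 250)*(-339 + ((152 - 20) - 13)) = -287*(-339 + (132 - 13)) = -287*(-339 + 119) = -287*(-220) = 63140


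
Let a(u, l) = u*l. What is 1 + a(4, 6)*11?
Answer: 265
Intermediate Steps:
a(u, l) = l*u
1 + a(4, 6)*11 = 1 + (6*4)*11 = 1 + 24*11 = 1 + 264 = 265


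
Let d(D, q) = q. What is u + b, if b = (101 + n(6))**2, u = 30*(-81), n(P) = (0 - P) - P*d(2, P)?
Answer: 1051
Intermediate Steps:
n(P) = -P - P**2 (n(P) = (0 - P) - P*P = -P - P**2)
u = -2430
b = 3481 (b = (101 - 1*6*(1 + 6))**2 = (101 - 1*6*7)**2 = (101 - 42)**2 = 59**2 = 3481)
u + b = -2430 + 3481 = 1051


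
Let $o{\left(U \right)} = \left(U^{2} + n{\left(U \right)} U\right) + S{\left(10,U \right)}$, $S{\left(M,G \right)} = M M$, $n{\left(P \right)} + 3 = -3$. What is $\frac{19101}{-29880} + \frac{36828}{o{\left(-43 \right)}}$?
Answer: $\frac{352754911}{21981720} \approx 16.048$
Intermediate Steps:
$n{\left(P \right)} = -6$ ($n{\left(P \right)} = -3 - 3 = -6$)
$S{\left(M,G \right)} = M^{2}$
$o{\left(U \right)} = 100 + U^{2} - 6 U$ ($o{\left(U \right)} = \left(U^{2} - 6 U\right) + 10^{2} = \left(U^{2} - 6 U\right) + 100 = 100 + U^{2} - 6 U$)
$\frac{19101}{-29880} + \frac{36828}{o{\left(-43 \right)}} = \frac{19101}{-29880} + \frac{36828}{100 + \left(-43\right)^{2} - -258} = 19101 \left(- \frac{1}{29880}\right) + \frac{36828}{100 + 1849 + 258} = - \frac{6367}{9960} + \frac{36828}{2207} = \frac{352754911}{21981720}$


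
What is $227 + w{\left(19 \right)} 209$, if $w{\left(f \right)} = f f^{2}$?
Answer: $1433758$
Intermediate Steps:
$w{\left(f \right)} = f^{3}$
$227 + w{\left(19 \right)} 209 = 227 + 19^{3} \cdot 209 = 227 + 6859 \cdot 209 = 227 + 1433531 = 1433758$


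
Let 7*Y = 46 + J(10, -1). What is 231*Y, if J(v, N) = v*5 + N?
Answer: 3135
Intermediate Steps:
J(v, N) = N + 5*v (J(v, N) = 5*v + N = N + 5*v)
Y = 95/7 (Y = (46 + (-1 + 5*10))/7 = (46 + (-1 + 50))/7 = (46 + 49)/7 = (⅐)*95 = 95/7 ≈ 13.571)
231*Y = 231*(95/7) = 3135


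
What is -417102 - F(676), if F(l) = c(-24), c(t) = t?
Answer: -417078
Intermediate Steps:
F(l) = -24
-417102 - F(676) = -417102 - 1*(-24) = -417102 + 24 = -417078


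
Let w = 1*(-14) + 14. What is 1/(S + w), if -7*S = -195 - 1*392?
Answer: 7/587 ≈ 0.011925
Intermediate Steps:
S = 587/7 (S = -(-195 - 1*392)/7 = -(-195 - 392)/7 = -⅐*(-587) = 587/7 ≈ 83.857)
w = 0 (w = -14 + 14 = 0)
1/(S + w) = 1/(587/7 + 0) = 1/(587/7) = 7/587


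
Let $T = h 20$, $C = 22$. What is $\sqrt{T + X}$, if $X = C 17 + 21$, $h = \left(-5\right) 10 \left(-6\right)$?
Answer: $\sqrt{6395} \approx 79.969$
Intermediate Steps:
$h = 300$ ($h = \left(-50\right) \left(-6\right) = 300$)
$X = 395$ ($X = 22 \cdot 17 + 21 = 374 + 21 = 395$)
$T = 6000$ ($T = 300 \cdot 20 = 6000$)
$\sqrt{T + X} = \sqrt{6000 + 395} = \sqrt{6395}$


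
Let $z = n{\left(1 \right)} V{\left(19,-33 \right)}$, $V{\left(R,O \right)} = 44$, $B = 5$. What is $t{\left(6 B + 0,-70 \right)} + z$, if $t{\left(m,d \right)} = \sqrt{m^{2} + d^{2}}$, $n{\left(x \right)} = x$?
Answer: $44 + 10 \sqrt{58} \approx 120.16$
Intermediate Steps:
$t{\left(m,d \right)} = \sqrt{d^{2} + m^{2}}$
$z = 44$ ($z = 1 \cdot 44 = 44$)
$t{\left(6 B + 0,-70 \right)} + z = \sqrt{\left(-70\right)^{2} + \left(6 \cdot 5 + 0\right)^{2}} + 44 = \sqrt{4900 + \left(30 + 0\right)^{2}} + 44 = \sqrt{4900 + 30^{2}} + 44 = \sqrt{4900 + 900} + 44 = \sqrt{5800} + 44 = 10 \sqrt{58} + 44 = 44 + 10 \sqrt{58}$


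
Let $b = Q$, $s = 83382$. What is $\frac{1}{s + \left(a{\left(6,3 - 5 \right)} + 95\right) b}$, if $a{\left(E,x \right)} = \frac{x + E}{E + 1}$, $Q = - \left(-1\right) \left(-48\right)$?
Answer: $\frac{7}{551562} \approx 1.2691 \cdot 10^{-5}$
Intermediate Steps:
$Q = -48$ ($Q = \left(-1\right) 48 = -48$)
$a{\left(E,x \right)} = \frac{E + x}{1 + E}$
$b = -48$
$\frac{1}{s + \left(a{\left(6,3 - 5 \right)} + 95\right) b} = \frac{1}{83382 + \left(\frac{6 + \left(3 - 5\right)}{1 + 6} + 95\right) \left(-48\right)} = \frac{1}{83382 + \left(\frac{6 + \left(3 - 5\right)}{7} + 95\right) \left(-48\right)} = \frac{1}{83382 + \left(\frac{6 - 2}{7} + 95\right) \left(-48\right)} = \frac{1}{83382 + \left(\frac{1}{7} \cdot 4 + 95\right) \left(-48\right)} = \frac{1}{83382 + \left(\frac{4}{7} + 95\right) \left(-48\right)} = \frac{1}{83382 + \frac{669}{7} \left(-48\right)} = \frac{1}{83382 - \frac{32112}{7}} = \frac{1}{\frac{551562}{7}} = \frac{7}{551562}$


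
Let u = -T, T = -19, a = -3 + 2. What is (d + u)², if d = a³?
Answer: 324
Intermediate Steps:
a = -1
d = -1 (d = (-1)³ = -1)
u = 19 (u = -1*(-19) = 19)
(d + u)² = (-1 + 19)² = 18² = 324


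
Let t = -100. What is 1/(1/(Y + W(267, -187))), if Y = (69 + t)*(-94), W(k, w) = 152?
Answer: 3066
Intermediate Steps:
Y = 2914 (Y = (69 - 100)*(-94) = -31*(-94) = 2914)
1/(1/(Y + W(267, -187))) = 1/(1/(2914 + 152)) = 1/(1/3066) = 3066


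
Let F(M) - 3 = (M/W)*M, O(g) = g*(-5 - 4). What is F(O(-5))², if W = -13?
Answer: 3944196/169 ≈ 23338.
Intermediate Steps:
O(g) = -9*g (O(g) = g*(-9) = -9*g)
F(M) = 3 - M²/13 (F(M) = 3 + (M/(-13))*M = 3 + (M*(-1/13))*M = 3 + (-M/13)*M = 3 - M²/13)
F(O(-5))² = (3 - (-9*(-5))²/13)² = (3 - 1/13*45²)² = (3 - 1/13*2025)² = (3 - 2025/13)² = (-1986/13)² = 3944196/169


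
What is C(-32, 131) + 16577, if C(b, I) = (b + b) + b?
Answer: 16481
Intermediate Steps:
C(b, I) = 3*b (C(b, I) = 2*b + b = 3*b)
C(-32, 131) + 16577 = 3*(-32) + 16577 = -96 + 16577 = 16481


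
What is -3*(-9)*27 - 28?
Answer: 701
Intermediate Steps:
-3*(-9)*27 - 28 = 27*27 - 28 = 729 - 28 = 701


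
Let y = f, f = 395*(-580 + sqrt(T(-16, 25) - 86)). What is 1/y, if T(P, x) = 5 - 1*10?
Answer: -116/26582789 - I*sqrt(91)/132913945 ≈ -4.3637e-6 - 7.1771e-8*I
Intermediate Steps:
T(P, x) = -5 (T(P, x) = 5 - 10 = -5)
f = -229100 + 395*I*sqrt(91) (f = 395*(-580 + sqrt(-5 - 86)) = 395*(-580 + sqrt(-91)) = 395*(-580 + I*sqrt(91)) = -229100 + 395*I*sqrt(91) ≈ -2.291e+5 + 3768.1*I)
y = -229100 + 395*I*sqrt(91) ≈ -2.291e+5 + 3768.1*I
1/y = 1/(-229100 + 395*I*sqrt(91))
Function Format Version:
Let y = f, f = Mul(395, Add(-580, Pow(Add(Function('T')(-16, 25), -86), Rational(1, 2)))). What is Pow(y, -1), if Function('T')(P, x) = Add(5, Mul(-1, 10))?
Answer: Add(Rational(-116, 26582789), Mul(Rational(-1, 132913945), I, Pow(91, Rational(1, 2)))) ≈ Add(-4.3637e-6, Mul(-7.1771e-8, I))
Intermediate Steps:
Function('T')(P, x) = -5 (Function('T')(P, x) = Add(5, -10) = -5)
f = Add(-229100, Mul(395, I, Pow(91, Rational(1, 2)))) (f = Mul(395, Add(-580, Pow(Add(-5, -86), Rational(1, 2)))) = Mul(395, Add(-580, Pow(-91, Rational(1, 2)))) = Mul(395, Add(-580, Mul(I, Pow(91, Rational(1, 2))))) = Add(-229100, Mul(395, I, Pow(91, Rational(1, 2)))) ≈ Add(-2.2910e+5, Mul(3768.1, I)))
y = Add(-229100, Mul(395, I, Pow(91, Rational(1, 2)))) ≈ Add(-2.2910e+5, Mul(3768.1, I))
Pow(y, -1) = Pow(Add(-229100, Mul(395, I, Pow(91, Rational(1, 2)))), -1)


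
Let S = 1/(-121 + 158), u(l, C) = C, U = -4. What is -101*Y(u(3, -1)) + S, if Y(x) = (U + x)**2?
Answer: -93424/37 ≈ -2525.0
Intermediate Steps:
S = 1/37 ≈ 0.027027
Y(x) = (-4 + x)**2
-101*Y(u(3, -1)) + S = -101*(-4 - 1)**2 + 1/37 = -101*(-5)**2 + 1/37 = -101*25 + 1/37 = -2525 + 1/37 = -93424/37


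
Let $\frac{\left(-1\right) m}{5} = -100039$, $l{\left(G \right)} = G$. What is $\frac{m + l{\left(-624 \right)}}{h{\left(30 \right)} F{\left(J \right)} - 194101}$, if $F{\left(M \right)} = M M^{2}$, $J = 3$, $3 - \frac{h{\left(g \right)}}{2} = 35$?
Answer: $- \frac{499571}{195829} \approx -2.5511$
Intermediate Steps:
$h{\left(g \right)} = -64$ ($h{\left(g \right)} = 6 - 70 = -64$)
$F{\left(M \right)} = M^{3}$
$m = 500195$ ($m = \left(-5\right) \left(-100039\right) = 500195$)
$\frac{m + l{\left(-624 \right)}}{h{\left(30 \right)} F{\left(J \right)} - 194101} = \frac{500195 - 624}{- 64 \cdot 3^{3} - 194101} = \frac{499571}{\left(-64\right) 27 - 194101} = \frac{499571}{-1728 - 194101} = \frac{499571}{-195829} = 499571 \left(- \frac{1}{195829}\right) = - \frac{499571}{195829}$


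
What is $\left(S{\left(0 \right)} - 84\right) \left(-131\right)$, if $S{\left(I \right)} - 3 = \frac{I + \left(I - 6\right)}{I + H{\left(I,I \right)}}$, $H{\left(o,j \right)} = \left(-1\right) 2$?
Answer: $10218$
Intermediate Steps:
$H{\left(o,j \right)} = -2$
$S{\left(I \right)} = 3 + \frac{-6 + 2 I}{-2 + I}$ ($S{\left(I \right)} = 3 + \frac{I + \left(I - 6\right)}{I - 2} = 3 + \frac{I + \left(I - 6\right)}{-2 + I} = 3 + \frac{I + \left(-6 + I\right)}{-2 + I} = 3 + \frac{-6 + 2 I}{-2 + I}$)
$\left(S{\left(0 \right)} - 84\right) \left(-131\right) = \left(\frac{-12 + 5 \cdot 0}{-2 + 0} - 84\right) \left(-131\right) = \left(\frac{-12 + 0}{-2} - 84\right) \left(-131\right) = \left(\left(- \frac{1}{2}\right) \left(-12\right) - 84\right) \left(-131\right) = \left(6 - 84\right) \left(-131\right) = \left(-78\right) \left(-131\right) = 10218$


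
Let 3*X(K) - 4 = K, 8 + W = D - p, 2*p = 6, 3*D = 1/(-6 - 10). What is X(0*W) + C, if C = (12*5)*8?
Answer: 1444/3 ≈ 481.33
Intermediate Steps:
C = 480 (C = 60*8 = 480)
D = -1/48 (D = 1/(3*(-6 - 10)) = (⅓)/(-16) = (⅓)*(-1/16) = -1/48 ≈ -0.020833)
p = 3 (p = (½)*6 = 3)
W = -529/48 (W = -8 + (-1/48 - 1*3) = -8 + (-1/48 - 3) = -8 - 145/48 = -529/48 ≈ -11.021)
X(K) = 4/3 + K/3
X(0*W) + C = (4/3 + (0*(-529/48))/3) + 480 = (4/3 + (⅓)*0) + 480 = (4/3 + 0) + 480 = 4/3 + 480 = 1444/3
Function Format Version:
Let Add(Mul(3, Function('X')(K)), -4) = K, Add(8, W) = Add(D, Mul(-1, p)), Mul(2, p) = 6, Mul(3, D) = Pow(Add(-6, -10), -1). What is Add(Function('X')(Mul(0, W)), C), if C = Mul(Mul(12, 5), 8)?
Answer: Rational(1444, 3) ≈ 481.33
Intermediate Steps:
C = 480 (C = Mul(60, 8) = 480)
D = Rational(-1, 48) (D = Mul(Rational(1, 3), Pow(Add(-6, -10), -1)) = Mul(Rational(1, 3), Pow(-16, -1)) = Mul(Rational(1, 3), Rational(-1, 16)) = Rational(-1, 48) ≈ -0.020833)
p = 3 (p = Mul(Rational(1, 2), 6) = 3)
W = Rational(-529, 48) (W = Add(-8, Add(Rational(-1, 48), Mul(-1, 3))) = Add(-8, Add(Rational(-1, 48), -3)) = Add(-8, Rational(-145, 48)) = Rational(-529, 48) ≈ -11.021)
Function('X')(K) = Add(Rational(4, 3), Mul(Rational(1, 3), K))
Add(Function('X')(Mul(0, W)), C) = Add(Add(Rational(4, 3), Mul(Rational(1, 3), Mul(0, Rational(-529, 48)))), 480) = Add(Add(Rational(4, 3), Mul(Rational(1, 3), 0)), 480) = Add(Add(Rational(4, 3), 0), 480) = Add(Rational(4, 3), 480) = Rational(1444, 3)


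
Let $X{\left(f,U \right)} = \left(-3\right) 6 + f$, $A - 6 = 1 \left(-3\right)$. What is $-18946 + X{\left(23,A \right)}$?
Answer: $-18941$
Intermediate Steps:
$A = 3$ ($A = 6 + 1 \left(-3\right) = 6 - 3 = 3$)
$X{\left(f,U \right)} = -18 + f$
$-18946 + X{\left(23,A \right)} = -18946 + \left(-18 + 23\right) = -18946 + 5 = -18941$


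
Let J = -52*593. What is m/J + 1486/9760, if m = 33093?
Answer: -34645673/37619920 ≈ -0.92094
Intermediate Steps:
J = -30836
m/J + 1486/9760 = 33093/(-30836) + 1486/9760 = 33093*(-1/30836) + 1486*(1/9760) = -33093/30836 + 743/4880 = -34645673/37619920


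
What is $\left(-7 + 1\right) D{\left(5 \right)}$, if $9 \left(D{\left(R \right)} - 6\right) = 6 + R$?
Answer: $- \frac{130}{3} \approx -43.333$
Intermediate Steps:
$D{\left(R \right)} = \frac{20}{3} + \frac{R}{9}$ ($D{\left(R \right)} = 6 + \frac{6 + R}{9} = 6 + \left(\frac{2}{3} + \frac{R}{9}\right) = \frac{20}{3} + \frac{R}{9}$)
$\left(-7 + 1\right) D{\left(5 \right)} = \left(-7 + 1\right) \left(\frac{20}{3} + \frac{1}{9} \cdot 5\right) = - 6 \left(\frac{20}{3} + \frac{5}{9}\right) = \left(-6\right) \frac{65}{9} = - \frac{130}{3}$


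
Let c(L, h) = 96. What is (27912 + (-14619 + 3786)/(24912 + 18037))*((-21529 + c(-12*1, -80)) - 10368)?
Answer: -38122455410655/42949 ≈ -8.8762e+8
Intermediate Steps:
(27912 + (-14619 + 3786)/(24912 + 18037))*((-21529 + c(-12*1, -80)) - 10368) = (27912 + (-14619 + 3786)/(24912 + 18037))*((-21529 + 96) - 10368) = (27912 - 10833/42949)*(-21433 - 10368) = (27912 - 10833*1/42949)*(-31801) = (27912 - 10833/42949)*(-31801) = (1198781655/42949)*(-31801) = -38122455410655/42949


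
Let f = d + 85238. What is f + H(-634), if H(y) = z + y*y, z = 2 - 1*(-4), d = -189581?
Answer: 297619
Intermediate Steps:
z = 6 (z = 2 + 4 = 6)
f = -104343 (f = -189581 + 85238 = -104343)
H(y) = 6 + y² (H(y) = 6 + y*y = 6 + y²)
f + H(-634) = -104343 + (6 + (-634)²) = -104343 + (6 + 401956) = -104343 + 401962 = 297619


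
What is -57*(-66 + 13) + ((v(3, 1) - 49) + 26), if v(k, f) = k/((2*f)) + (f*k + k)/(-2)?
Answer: 5993/2 ≈ 2996.5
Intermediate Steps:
v(k, f) = -k/2 + k/(2*f) - f*k/2 (v(k, f) = k*(1/(2*f)) + (k + f*k)*(-½) = k/(2*f) + (-k/2 - f*k/2) = -k/2 + k/(2*f) - f*k/2)
-57*(-66 + 13) + ((v(3, 1) - 49) + 26) = -57*(-66 + 13) + (((½)*3*(1 - 1*1 - 1*1²)/1 - 49) + 26) = -57*(-53) + (((½)*3*1*(1 - 1 - 1*1) - 49) + 26) = 3021 + (((½)*3*1*(1 - 1 - 1) - 49) + 26) = 3021 + (((½)*3*1*(-1) - 49) + 26) = 3021 + ((-3/2 - 49) + 26) = 3021 + (-101/2 + 26) = 3021 - 49/2 = 5993/2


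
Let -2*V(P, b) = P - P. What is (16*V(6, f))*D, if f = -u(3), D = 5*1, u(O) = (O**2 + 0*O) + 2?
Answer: 0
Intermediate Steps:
u(O) = 2 + O**2 (u(O) = (O**2 + 0) + 2 = O**2 + 2 = 2 + O**2)
D = 5
f = -11 (f = -(2 + 3**2) = -(2 + 9) = -1*11 = -11)
V(P, b) = 0 (V(P, b) = -(P - P)/2 = -1/2*0 = 0)
(16*V(6, f))*D = (16*0)*5 = 0*5 = 0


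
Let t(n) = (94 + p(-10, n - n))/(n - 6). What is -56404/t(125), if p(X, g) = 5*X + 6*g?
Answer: -1678019/11 ≈ -1.5255e+5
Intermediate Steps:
t(n) = 44/(-6 + n) (t(n) = (94 + (5*(-10) + 6*(n - n)))/(n - 6) = (94 + (-50 + 6*0))/(-6 + n) = (94 + (-50 + 0))/(-6 + n) = (94 - 50)/(-6 + n) = 44/(-6 + n))
-56404/t(125) = -56404/(44/(-6 + 125)) = -56404/(44/119) = -56404/(44*(1/119)) = -56404/44/119 = -56404*119/44 = -1678019/11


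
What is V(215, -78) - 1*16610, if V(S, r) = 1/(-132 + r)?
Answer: -3488101/210 ≈ -16610.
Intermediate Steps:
V(215, -78) - 1*16610 = 1/(-132 - 78) - 1*16610 = 1/(-210) - 16610 = -1/210 - 16610 = -3488101/210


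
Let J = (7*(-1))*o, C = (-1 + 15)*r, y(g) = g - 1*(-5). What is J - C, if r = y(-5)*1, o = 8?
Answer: -56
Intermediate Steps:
y(g) = 5 + g (y(g) = g + 5 = 5 + g)
r = 0 (r = (5 - 5)*1 = 0*1 = 0)
C = 0 (C = (-1 + 15)*0 = 14*0 = 0)
J = -56 (J = (7*(-1))*8 = -7*8 = -56)
J - C = -56 - 1*0 = -56 + 0 = -56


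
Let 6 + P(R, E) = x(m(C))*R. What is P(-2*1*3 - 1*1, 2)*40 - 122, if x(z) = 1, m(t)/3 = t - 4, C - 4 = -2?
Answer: -642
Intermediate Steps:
C = 2 (C = 4 - 2 = 2)
m(t) = -12 + 3*t (m(t) = 3*(t - 4) = 3*(-4 + t) = -12 + 3*t)
P(R, E) = -6 + R (P(R, E) = -6 + 1*R = -6 + R)
P(-2*1*3 - 1*1, 2)*40 - 122 = (-6 + (-2*1*3 - 1*1))*40 - 122 = (-6 + (-2*3 - 1))*40 - 122 = (-6 + (-6 - 1))*40 - 122 = (-6 - 7)*40 - 122 = -13*40 - 122 = -520 - 122 = -642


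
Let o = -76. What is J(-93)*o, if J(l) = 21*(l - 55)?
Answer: 236208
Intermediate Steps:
J(l) = -1155 + 21*l (J(l) = 21*(-55 + l) = -1155 + 21*l)
J(-93)*o = (-1155 + 21*(-93))*(-76) = (-1155 - 1953)*(-76) = -3108*(-76) = 236208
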